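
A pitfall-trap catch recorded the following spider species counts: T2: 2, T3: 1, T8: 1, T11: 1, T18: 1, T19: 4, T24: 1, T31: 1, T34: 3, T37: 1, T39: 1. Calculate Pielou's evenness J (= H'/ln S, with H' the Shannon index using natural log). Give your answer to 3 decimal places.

0.931

Total N = 2+1+1+1+1+4+1+1+3+1+1 = 17, so the proportions are 0.11765, 0.05882, 0.05882, 0.05882, 0.05882, 0.23529, 0.05882, 0.05882, 0.17647, 0.05882, 0.05882 (working shown to 5 dp, full precision carried).
H' = −Σ pᵢ ln pᵢ = −((-0.25177) + (-0.16666) + (-0.16666) + (-0.16666) + (-0.16666) + (-0.34045) + (-0.16666) + (-0.16666) + (-0.30611) + (-0.16666) + (-0.16666)) = 2.23161.
With S = 11 species, ln S = 2.39790, so J = 2.23161/2.39790 = 0.93065, i.e. 0.931 to 3 decimal places.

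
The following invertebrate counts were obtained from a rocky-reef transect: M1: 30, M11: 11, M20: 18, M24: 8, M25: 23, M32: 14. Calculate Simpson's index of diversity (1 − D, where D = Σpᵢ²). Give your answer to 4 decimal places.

0.8027

Total N = 30+11+18+8+23+14 = 104, so the proportions are 0.288462, 0.105769, 0.173077, 0.076923, 0.221154, 0.134615 (working shown to 6 dp, full precision carried).
D = 0.288462² + 0.105769² + 0.173077² + 0.076923² + 0.221154² + 0.134615² = 0.083210 + 0.011187 + 0.029956 + 0.005917 + 0.048909 + 0.018121 = 0.197300.
So 1 − D = 0.802700, i.e. 0.8027 to 4 decimal places.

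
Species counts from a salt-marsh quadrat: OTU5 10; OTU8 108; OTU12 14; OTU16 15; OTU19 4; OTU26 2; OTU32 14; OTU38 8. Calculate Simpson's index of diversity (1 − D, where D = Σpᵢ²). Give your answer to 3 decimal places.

0.593

Total N = 10+108+14+15+4+2+14+8 = 175, so the proportions are 0.05714, 0.61714, 0.08, 0.08571, 0.02286, 0.01143, 0.08, 0.04571 (working shown to 5 dp, full precision carried).
D = 0.05714² + 0.61714² + 0.08² + 0.08571² + 0.02286² + 0.01143² + 0.08² + 0.04571² = 0.00327 + 0.38087 + 0.00640 + 0.00735 + 0.00052 + 0.00013 + 0.00640 + 0.00209 = 0.40702.
So 1 − D = 0.59298, i.e. 0.593 to 3 decimal places.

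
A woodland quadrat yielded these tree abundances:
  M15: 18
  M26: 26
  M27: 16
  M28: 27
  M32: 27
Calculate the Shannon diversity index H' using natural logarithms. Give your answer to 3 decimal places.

1.586

Total N = 18+26+16+27+27 = 114, so the proportions are 0.15789, 0.22807, 0.14035, 0.23684, 0.23684 (working shown to 5 dp, full precision carried).
Each pᵢ ln pᵢ term: 0.15789×(-1.84583)=-0.29145, 0.22807×(-1.47810)=-0.33711, 0.14035×(-1.96361)=-0.27559, 0.23684×(-1.44036)=-0.34114, 0.23684×(-1.44036)=-0.34114.
Sum = -1.58643, so H' = 1.586.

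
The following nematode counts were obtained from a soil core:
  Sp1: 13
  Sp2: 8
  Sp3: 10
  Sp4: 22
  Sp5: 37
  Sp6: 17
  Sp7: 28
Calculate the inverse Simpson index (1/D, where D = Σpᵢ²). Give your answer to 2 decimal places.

5.59

Total N = 13+8+10+22+37+17+28 = 135, so the proportions are 0.096296, 0.059259, 0.074074, 0.162963, 0.274074, 0.125926, 0.207407 (working shown to 6 dp, full precision carried).
D = 0.096296² + 0.059259² + 0.074074² + 0.162963² + 0.274074² + 0.125926² + 0.207407² = 0.009273 + 0.003512 + 0.005487 + 0.026557 + 0.075117 + 0.015857 + 0.043018 = 0.178820.
So 1/D = 5.5922, i.e. 5.59 to 2 decimal places.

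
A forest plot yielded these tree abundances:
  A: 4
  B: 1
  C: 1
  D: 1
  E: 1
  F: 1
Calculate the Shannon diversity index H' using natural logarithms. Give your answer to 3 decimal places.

1.581

Total N = 4+1+1+1+1+1 = 9, so the proportions are 0.44444, 0.11111, 0.11111, 0.11111, 0.11111, 0.11111 (working shown to 5 dp, full precision carried).
Each pᵢ ln pᵢ term: 0.44444×(-0.81093)=-0.36041, 0.11111×(-2.19722)=-0.24414, 0.11111×(-2.19722)=-0.24414, 0.11111×(-2.19722)=-0.24414, 0.11111×(-2.19722)=-0.24414, 0.11111×(-2.19722)=-0.24414.
Sum = -1.58109, so H' = 1.581.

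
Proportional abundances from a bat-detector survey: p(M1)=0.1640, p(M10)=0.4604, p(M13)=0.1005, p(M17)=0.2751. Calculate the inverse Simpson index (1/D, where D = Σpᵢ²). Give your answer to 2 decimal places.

D = 0.164² + 0.4604² + 0.1005² + 0.2751² = 0.02690 + 0.21197 + 0.01010 + 0.07568 = 0.32464 (working shown to 5 dp, full precision carried).
So 1/D = 3.0803, i.e. 3.08 to 2 decimal places.

3.08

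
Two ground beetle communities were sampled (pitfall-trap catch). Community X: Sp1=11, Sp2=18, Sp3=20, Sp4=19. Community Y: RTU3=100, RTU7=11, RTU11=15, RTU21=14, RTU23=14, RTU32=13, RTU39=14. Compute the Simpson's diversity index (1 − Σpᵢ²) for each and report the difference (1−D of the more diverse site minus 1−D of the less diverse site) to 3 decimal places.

0.078

Community X: N=68, proportions 0.16176, 0.26471, 0.29412, 0.27941, giving 1−D = 0.73919 (working shown to 5 dp, full precision carried).
Community Y: N=181, proportions 0.55249, 0.06077, 0.08287, 0.07735, 0.07735, 0.07182, 0.07735, giving 1−D = 0.66109.
Difference = |0.73919 − 0.66109| = 0.07810, i.e. 0.078 to 3 decimal places.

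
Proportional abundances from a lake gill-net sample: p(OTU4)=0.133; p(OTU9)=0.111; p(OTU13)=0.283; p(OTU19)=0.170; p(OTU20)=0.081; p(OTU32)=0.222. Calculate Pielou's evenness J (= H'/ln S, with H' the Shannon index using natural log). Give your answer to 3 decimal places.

H' = −Σ pᵢ ln pᵢ = −((-0.26832) + (-0.24400) + (-0.35723) + (-0.30123) + (-0.20358) + (-0.33413)) = 1.70849 (working shown to 5 dp, full precision carried).
With S = 6 species, ln S = 1.79176, so J = 1.70849/1.79176 = 0.95353, i.e. 0.954 to 3 decimal places.

0.954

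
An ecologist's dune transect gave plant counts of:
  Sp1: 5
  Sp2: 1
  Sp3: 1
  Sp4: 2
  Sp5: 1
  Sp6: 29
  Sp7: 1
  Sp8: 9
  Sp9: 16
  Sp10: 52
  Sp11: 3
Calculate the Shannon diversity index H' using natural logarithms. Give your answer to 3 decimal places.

Total N = 5+1+1+2+1+29+1+9+16+52+3 = 120, so the proportions are 0.04167, 0.00833, 0.00833, 0.01667, 0.00833, 0.24167, 0.00833, 0.075, 0.13333, 0.43333, 0.025 (working shown to 5 dp, full precision carried).
Each pᵢ ln pᵢ term: 0.04167×(-3.17805)=-0.13242, 0.00833×(-4.78749)=-0.03990, 0.00833×(-4.78749)=-0.03990, 0.01667×(-4.09434)=-0.06824, 0.00833×(-4.78749)=-0.03990, 0.24167×(-1.42020)=-0.34321, 0.00833×(-4.78749)=-0.03990, 0.075×(-2.59027)=-0.19427, 0.13333×(-2.01490)=-0.26865, 0.43333×(-0.83625)=-0.36237, 0.025×(-3.68888)=-0.09222.
Sum = -1.62097, so H' = 1.621.

1.621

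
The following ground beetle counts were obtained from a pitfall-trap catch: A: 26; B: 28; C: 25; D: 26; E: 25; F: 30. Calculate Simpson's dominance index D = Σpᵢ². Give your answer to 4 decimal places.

Total N = 26+28+25+26+25+30 = 160, so the proportions are 0.1625, 0.175, 0.15625, 0.1625, 0.15625, 0.1875 (working shown to 6 dp, full precision carried).
D = 0.1625² + 0.175² + 0.15625² + 0.1625² + 0.15625² + 0.1875² = 0.026406 + 0.030625 + 0.024414 + 0.026406 + 0.024414 + 0.035156 = 0.167422.
To 4 decimal places, D = 0.1674.

0.1674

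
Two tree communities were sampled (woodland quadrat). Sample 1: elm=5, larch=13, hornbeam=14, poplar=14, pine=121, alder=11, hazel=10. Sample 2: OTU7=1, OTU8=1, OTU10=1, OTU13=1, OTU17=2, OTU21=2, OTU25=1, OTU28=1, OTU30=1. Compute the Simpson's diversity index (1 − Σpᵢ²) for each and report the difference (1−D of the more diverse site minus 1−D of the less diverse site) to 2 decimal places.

0.31

Sample 1: N=188, proportions 0.0266, 0.0691, 0.0745, 0.0745, 0.6436, 0.0585, 0.0532, giving 1−D = 0.5629 (working shown to 4 dp, full precision carried).
Sample 2: N=11, proportions 0.0909, 0.0909, 0.0909, 0.0909, 0.1818, 0.1818, 0.0909, 0.0909, 0.0909, giving 1−D = 0.8760.
Difference = |0.5629 − 0.8760| = 0.3131, i.e. 0.31 to 2 decimal places.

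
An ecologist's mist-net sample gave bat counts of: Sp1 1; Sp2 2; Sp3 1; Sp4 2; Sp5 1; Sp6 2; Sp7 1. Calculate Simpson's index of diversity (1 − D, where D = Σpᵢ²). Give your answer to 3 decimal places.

0.840

Total N = 1+2+1+2+1+2+1 = 10, so the proportions are 0.1, 0.2, 0.1, 0.2, 0.1, 0.2, 0.1 (working shown to 5 dp, full precision carried).
D = 0.1² + 0.2² + 0.1² + 0.2² + 0.1² + 0.2² + 0.1² = 0.01000 + 0.04000 + 0.01000 + 0.04000 + 0.01000 + 0.04000 + 0.01000 = 0.16000.
So 1 − D = 0.84000, i.e. 0.840 to 3 decimal places.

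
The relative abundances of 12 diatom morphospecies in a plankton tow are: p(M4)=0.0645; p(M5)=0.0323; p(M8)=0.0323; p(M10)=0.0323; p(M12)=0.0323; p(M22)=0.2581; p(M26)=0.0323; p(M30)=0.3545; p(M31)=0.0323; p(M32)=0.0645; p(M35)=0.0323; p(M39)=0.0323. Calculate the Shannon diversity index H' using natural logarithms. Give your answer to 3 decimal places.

Each pᵢ ln pᵢ term (working shown to 5 dp, full precision carried): 0.0645×(-2.74109)=-0.17680, 0.0323×(-3.43269)=-0.11088, 0.0323×(-3.43269)=-0.11088, 0.0323×(-3.43269)=-0.11088, 0.0323×(-3.43269)=-0.11088, 0.2581×(-1.35441)=-0.34957, 0.0323×(-3.43269)=-0.11088, 0.3545×(-1.03705)=-0.36763, 0.0323×(-3.43269)=-0.11088, 0.0645×(-2.74109)=-0.17680, 0.0323×(-3.43269)=-0.11088, 0.0323×(-3.43269)=-0.11088.
Sum = -1.95781, so H' = 1.958.

1.958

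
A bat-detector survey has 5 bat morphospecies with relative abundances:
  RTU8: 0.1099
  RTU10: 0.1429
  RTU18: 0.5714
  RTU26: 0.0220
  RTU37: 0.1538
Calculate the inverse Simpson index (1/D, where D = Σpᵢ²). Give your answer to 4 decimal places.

D = 0.1099² + 0.1429² + 0.5714² + 0.022² + 0.1538² = 0.0120780 + 0.0204204 + 0.3264980 + 0.0004840 + 0.0236544 = 0.3831348 (working shown to 7 dp, full precision carried).
So 1/D = 2.610047, i.e. 2.6100 to 4 decimal places.

2.6100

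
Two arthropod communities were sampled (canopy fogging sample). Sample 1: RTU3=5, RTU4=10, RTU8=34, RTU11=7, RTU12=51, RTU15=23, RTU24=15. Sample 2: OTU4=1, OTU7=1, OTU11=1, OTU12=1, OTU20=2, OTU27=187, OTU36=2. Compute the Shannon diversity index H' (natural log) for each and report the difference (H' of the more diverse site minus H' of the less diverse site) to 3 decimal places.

1.439

Sample 1: N=145, proportions 0.03448, 0.06897, 0.23448, 0.04828, 0.35172, 0.15862, 0.10345, giving H' = 1.68121 (working shown to 5 dp, full precision carried).
Sample 2: N=195, proportions 0.00513, 0.00513, 0.00513, 0.00513, 0.01026, 0.95897, 0.01026, giving H' = 0.24228.
Difference = |1.68121 − 0.24228| = 1.43893, i.e. 1.439 to 3 decimal places.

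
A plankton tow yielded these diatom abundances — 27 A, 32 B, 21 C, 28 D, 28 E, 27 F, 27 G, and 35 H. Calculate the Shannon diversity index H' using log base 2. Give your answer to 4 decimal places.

Total N = 27+32+21+28+28+27+27+35 = 225, so the proportions are 0.12, 0.142222, 0.093333, 0.124444, 0.124444, 0.12, 0.12, 0.155556 (working shown to 6 dp, full precision carried).
Each pᵢ log₂ pᵢ term: 0.12×(-3.058894)=-0.367067, 0.142222×(-2.813781)=-0.400182, 0.093333×(-3.421464)=-0.319337, 0.124444×(-3.006426)=-0.374133, 0.124444×(-3.006426)=-0.374133, 0.12×(-3.058894)=-0.367067, 0.12×(-3.058894)=-0.367067, 0.155556×(-2.684498)=-0.417589.
Sum = -2.986575, so H' = 2.9866.

2.9866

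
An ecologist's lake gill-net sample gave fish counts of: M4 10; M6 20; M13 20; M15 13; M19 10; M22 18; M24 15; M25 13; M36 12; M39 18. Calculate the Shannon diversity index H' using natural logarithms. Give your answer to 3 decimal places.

Total N = 10+20+20+13+10+18+15+13+12+18 = 149, so the proportions are 0.06711, 0.13423, 0.13423, 0.08725, 0.06711, 0.12081, 0.10067, 0.08725, 0.08054, 0.12081 (working shown to 5 dp, full precision carried).
Each pᵢ ln pᵢ term: 0.06711×(-2.70136)=-0.18130, 0.13423×(-2.00821)=-0.26956, 0.13423×(-2.00821)=-0.26956, 0.08725×(-2.43900)=-0.21280, 0.06711×(-2.70136)=-0.18130, 0.12081×(-2.11357)=-0.25533, 0.10067×(-2.29590)=-0.23113, 0.08725×(-2.43900)=-0.21280, 0.08054×(-2.51904)=-0.20288, 0.12081×(-2.11357)=-0.25533.
Sum = -2.27198, so H' = 2.272.

2.272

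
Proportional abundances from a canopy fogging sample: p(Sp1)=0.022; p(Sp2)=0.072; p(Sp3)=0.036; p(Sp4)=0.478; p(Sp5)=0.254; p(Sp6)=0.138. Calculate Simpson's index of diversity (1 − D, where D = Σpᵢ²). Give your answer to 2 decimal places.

D = 0.022² + 0.072² + 0.036² + 0.478² + 0.254² + 0.138² = 0.0005 + 0.0052 + 0.0013 + 0.2285 + 0.0645 + 0.0190 = 0.3190 (working shown to 4 dp, full precision carried).
So 1 − D = 0.6810, i.e. 0.68 to 2 decimal places.

0.68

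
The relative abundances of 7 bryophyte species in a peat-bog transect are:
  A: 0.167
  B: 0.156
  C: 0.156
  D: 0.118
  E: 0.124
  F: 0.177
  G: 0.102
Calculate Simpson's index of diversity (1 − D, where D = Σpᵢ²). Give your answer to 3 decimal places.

0.852

D = 0.167² + 0.156² + 0.156² + 0.118² + 0.124² + 0.177² + 0.102² = 0.02789 + 0.02434 + 0.02434 + 0.01392 + 0.01538 + 0.03133 + 0.01040 = 0.14759 (working shown to 5 dp, full precision carried).
So 1 − D = 0.85241, i.e. 0.852 to 3 decimal places.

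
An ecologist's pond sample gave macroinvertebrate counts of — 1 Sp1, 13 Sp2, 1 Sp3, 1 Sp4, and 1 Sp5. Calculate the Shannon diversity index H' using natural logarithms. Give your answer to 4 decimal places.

0.8718

Total N = 1+13+1+1+1 = 17, so the proportions are 0.058824, 0.764706, 0.058824, 0.058824, 0.058824 (working shown to 6 dp, full precision carried).
Each pᵢ ln pᵢ term: 0.058824×(-2.833213)=-0.166660, 0.764706×(-0.268264)=-0.205143, 0.058824×(-2.833213)=-0.166660, 0.058824×(-2.833213)=-0.166660, 0.058824×(-2.833213)=-0.166660.
Sum = -0.871781, so H' = 0.8718.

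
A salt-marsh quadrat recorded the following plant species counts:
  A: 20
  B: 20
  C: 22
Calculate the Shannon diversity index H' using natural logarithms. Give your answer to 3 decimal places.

Total N = 20+20+22 = 62, so the proportions are 0.32258, 0.32258, 0.35484 (working shown to 5 dp, full precision carried).
Each pᵢ ln pᵢ term: 0.32258×(-1.13140)=-0.36497, 0.32258×(-1.13140)=-0.36497, 0.35484×(-1.03609)=-0.36765.
Sum = -1.09758, so H' = 1.098.

1.098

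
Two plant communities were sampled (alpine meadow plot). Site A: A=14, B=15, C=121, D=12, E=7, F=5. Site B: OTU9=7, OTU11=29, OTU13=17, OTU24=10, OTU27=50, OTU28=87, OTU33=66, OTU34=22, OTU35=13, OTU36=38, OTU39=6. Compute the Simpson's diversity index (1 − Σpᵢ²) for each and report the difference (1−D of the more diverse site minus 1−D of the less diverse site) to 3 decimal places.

Site A: N=174, proportions 0.08046, 0.08621, 0.6954, 0.06897, 0.04023, 0.02874, giving 1−D = 0.49531 (working shown to 5 dp, full precision carried).
Site B: N=345, proportions 0.02029, 0.08406, 0.04928, 0.02899, 0.14493, 0.25217, 0.1913, 0.06377, 0.03768, 0.11014, 0.01739, giving 1−D = 0.85014.
Difference = |0.49531 − 0.85014| = 0.35483, i.e. 0.355 to 3 decimal places.

0.355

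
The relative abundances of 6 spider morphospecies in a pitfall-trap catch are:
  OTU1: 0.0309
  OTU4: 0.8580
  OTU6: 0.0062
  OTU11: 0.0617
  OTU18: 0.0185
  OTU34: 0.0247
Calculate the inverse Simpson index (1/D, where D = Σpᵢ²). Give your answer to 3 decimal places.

1.348

D = 0.0309² + 0.858² + 0.0062² + 0.0617² + 0.0185² + 0.0247² = 0.000955 + 0.736164 + 0.000038 + 0.003807 + 0.000342 + 0.000610 = 0.741916 (working shown to 6 dp, full precision carried).
So 1/D = 1.34786, i.e. 1.348 to 3 decimal places.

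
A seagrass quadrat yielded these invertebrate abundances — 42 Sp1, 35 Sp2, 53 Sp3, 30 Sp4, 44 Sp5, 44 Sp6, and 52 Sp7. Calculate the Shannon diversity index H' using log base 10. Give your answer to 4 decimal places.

0.8379

Total N = 42+35+53+30+44+44+52 = 300, so the proportions are 0.14, 0.116667, 0.176667, 0.1, 0.146667, 0.146667, 0.173333 (working shown to 6 dp, full precision carried).
Each pᵢ log₁₀ pᵢ term: 0.14×(-0.853872)=-0.119542, 0.116667×(-0.933053)=-0.108856, 0.176667×(-0.752845)=-0.133003, 0.1×(-1.000000)=-0.100000, 0.146667×(-0.833669)=-0.122271, 0.146667×(-0.833669)=-0.122271, 0.173333×(-0.761118)=-0.131927.
Sum = -0.837871, so H' = 0.8379.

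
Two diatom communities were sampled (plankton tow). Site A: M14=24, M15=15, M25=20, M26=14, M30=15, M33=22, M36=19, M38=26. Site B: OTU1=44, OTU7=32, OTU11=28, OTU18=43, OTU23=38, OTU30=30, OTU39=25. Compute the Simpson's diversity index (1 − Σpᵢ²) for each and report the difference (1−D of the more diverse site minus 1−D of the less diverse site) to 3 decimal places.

0.018

Site A: N=155, proportions 0.154839, 0.096774, 0.129032, 0.090323, 0.096774, 0.141935, 0.122581, 0.167742, giving 1−D = 0.869178 (working shown to 6 dp, full precision carried).
Site B: N=240, proportions 0.183333, 0.133333, 0.116667, 0.179167, 0.158333, 0.125, 0.104167, giving 1−D = 0.851354.
Difference = |0.869178 − 0.851354| = 0.017824, i.e. 0.018 to 3 decimal places.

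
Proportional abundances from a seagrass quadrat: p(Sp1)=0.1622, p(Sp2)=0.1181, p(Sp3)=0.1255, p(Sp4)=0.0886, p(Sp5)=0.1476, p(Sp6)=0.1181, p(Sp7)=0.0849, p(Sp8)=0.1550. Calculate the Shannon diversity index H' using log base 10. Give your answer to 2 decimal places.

Each pᵢ log₁₀ pᵢ term (working shown to 4 dp, full precision carried): 0.1622×(-0.7899)=-0.1281, 0.1181×(-0.9278)=-0.1096, 0.1255×(-0.9014)=-0.1131, 0.0886×(-1.0526)=-0.0933, 0.1476×(-0.8309)=-0.1226, 0.1181×(-0.9278)=-0.1096, 0.0849×(-1.0711)=-0.0909, 0.155×(-0.8097)=-0.1255.
Sum = -0.8927, so H' = 0.89.

0.89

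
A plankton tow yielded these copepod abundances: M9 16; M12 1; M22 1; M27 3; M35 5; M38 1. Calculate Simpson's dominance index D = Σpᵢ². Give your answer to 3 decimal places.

Total N = 16+1+1+3+5+1 = 27, so the proportions are 0.59259, 0.03704, 0.03704, 0.11111, 0.18519, 0.03704 (working shown to 5 dp, full precision carried).
D = 0.59259² + 0.03704² + 0.03704² + 0.11111² + 0.18519² + 0.03704² = 0.35117 + 0.00137 + 0.00137 + 0.01235 + 0.03429 + 0.00137 = 0.40192.
To 3 decimal places, D = 0.402.

0.402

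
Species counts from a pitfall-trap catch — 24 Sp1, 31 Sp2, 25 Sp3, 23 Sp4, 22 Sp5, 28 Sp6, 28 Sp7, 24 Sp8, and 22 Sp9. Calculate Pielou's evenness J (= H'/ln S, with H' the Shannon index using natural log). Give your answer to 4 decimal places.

0.9970

Total N = 24+31+25+23+22+28+28+24+22 = 227, so the proportions are 0.105727, 0.136564, 0.110132, 0.101322, 0.096916, 0.123348, 0.123348, 0.105727, 0.096916 (working shown to 6 dp, full precision carried).
H' = −Σ pᵢ ln pᵢ = −((-0.237557) + (-0.271894) + (-0.242960) + (-0.231971) + (-0.226194) + (-0.258136) + (-0.258136) + (-0.237557) + (-0.226194)) = 2.190599.
With S = 9 species, ln S = 2.197225, so J = 2.190599/2.197225 = 0.996984, i.e. 0.9970 to 4 decimal places.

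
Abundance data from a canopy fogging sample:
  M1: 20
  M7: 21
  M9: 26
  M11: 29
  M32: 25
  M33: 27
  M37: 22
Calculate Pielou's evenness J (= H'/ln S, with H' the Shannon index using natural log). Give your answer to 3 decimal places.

0.996

Total N = 20+21+26+29+25+27+22 = 170, so the proportions are 0.11765, 0.12353, 0.15294, 0.17059, 0.14706, 0.15882, 0.12941 (working shown to 5 dp, full precision carried).
H' = −Σ pᵢ ln pᵢ = −((-0.25177) + (-0.25833) + (-0.28718) + (-0.30169) + (-0.28190) + (-0.29223) + (-0.26462)) = 1.93772.
With S = 7 species, ln S = 1.94591, so J = 1.93772/1.94591 = 0.99579, i.e. 0.996 to 3 decimal places.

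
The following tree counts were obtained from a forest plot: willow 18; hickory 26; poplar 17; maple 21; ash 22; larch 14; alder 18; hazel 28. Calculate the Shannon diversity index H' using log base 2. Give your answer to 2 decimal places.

2.97

Total N = 18+26+17+21+22+14+18+28 = 164, so the proportions are 0.1098, 0.1585, 0.1037, 0.128, 0.1341, 0.0854, 0.1098, 0.1707 (working shown to 4 dp, full precision carried).
Each pᵢ log₂ pᵢ term: 0.1098×(-3.1876)=-0.3499, 0.1585×(-2.6571)=-0.4212, 0.1037×(-3.2701)=-0.3390, 0.128×(-2.9652)=-0.3797, 0.1341×(-2.8981)=-0.3888, 0.0854×(-3.5502)=-0.3031, 0.1098×(-3.1876)=-0.3499, 0.1707×(-2.5502)=-0.4354.
Sum = -2.9669, so H' = 2.97.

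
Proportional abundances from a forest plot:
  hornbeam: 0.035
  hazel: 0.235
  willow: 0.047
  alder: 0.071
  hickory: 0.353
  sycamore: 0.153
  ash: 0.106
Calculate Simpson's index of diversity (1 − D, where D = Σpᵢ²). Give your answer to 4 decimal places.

D = 0.035² + 0.235² + 0.047² + 0.071² + 0.353² + 0.153² + 0.106² = 0.001225 + 0.055225 + 0.002209 + 0.005041 + 0.124609 + 0.023409 + 0.011236 = 0.222954 (working shown to 6 dp, full precision carried).
So 1 − D = 0.777046, i.e. 0.7770 to 4 decimal places.

0.7770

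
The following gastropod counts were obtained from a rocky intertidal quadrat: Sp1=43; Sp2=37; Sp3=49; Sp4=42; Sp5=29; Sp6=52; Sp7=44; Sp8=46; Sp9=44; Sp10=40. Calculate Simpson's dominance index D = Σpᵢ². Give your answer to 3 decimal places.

Total N = 43+37+49+42+29+52+44+46+44+40 = 426, so the proportions are 0.10094, 0.08685, 0.11502, 0.09859, 0.06808, 0.12207, 0.10329, 0.10798, 0.10329, 0.0939 (working shown to 5 dp, full precision carried).
D = 0.10094² + 0.08685² + 0.11502² + 0.09859² + 0.06808² + 0.12207² + 0.10329² + 0.10798² + 0.10329² + 0.0939² = 0.01019 + 0.00754 + 0.01323 + 0.00972 + 0.00463 + 0.01490 + 0.01067 + 0.01166 + 0.01067 + 0.00882 = 0.10203.
To 3 decimal places, D = 0.102.

0.102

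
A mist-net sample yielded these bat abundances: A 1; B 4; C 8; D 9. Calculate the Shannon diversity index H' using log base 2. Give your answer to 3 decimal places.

1.708

Total N = 1+4+8+9 = 22, so the proportions are 0.04545, 0.18182, 0.36364, 0.40909 (working shown to 5 dp, full precision carried).
Each pᵢ log₂ pᵢ term: 0.04545×(-4.45943)=-0.20270, 0.18182×(-2.45943)=-0.44717, 0.36364×(-1.45943)=-0.53070, 0.40909×(-1.28951)=-0.52753.
Sum = -1.70810, so H' = 1.708.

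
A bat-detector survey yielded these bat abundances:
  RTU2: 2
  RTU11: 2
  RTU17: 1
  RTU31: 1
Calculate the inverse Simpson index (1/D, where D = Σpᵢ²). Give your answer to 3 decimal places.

Total N = 2+2+1+1 = 6, so the proportions are 0.3333333, 0.3333333, 0.1666667, 0.1666667 (working shown to 7 dp, full precision carried).
D = 0.3333333² + 0.3333333² + 0.1666667² + 0.1666667² = 0.1111111 + 0.1111111 + 0.0277778 + 0.0277778 = 0.2777778.
So 1/D = 3.60000, i.e. 3.600 to 3 decimal places.

3.600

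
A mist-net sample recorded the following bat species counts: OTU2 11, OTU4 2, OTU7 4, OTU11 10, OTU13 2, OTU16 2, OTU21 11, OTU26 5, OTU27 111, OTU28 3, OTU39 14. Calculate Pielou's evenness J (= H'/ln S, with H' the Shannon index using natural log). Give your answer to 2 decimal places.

Total N = 11+2+4+10+2+2+11+5+111+3+14 = 175, so the proportions are 0.0629, 0.0114, 0.0229, 0.0571, 0.0114, 0.0114, 0.0629, 0.0286, 0.6343, 0.0171, 0.08 (working shown to 4 dp, full precision carried).
H' = −Σ pᵢ ln pᵢ = −((-0.1739) + (-0.0511) + (-0.0864) + (-0.1636) + (-0.0511) + (-0.0511) + (-0.1739) + (-0.1016) + (-0.2888) + (-0.0697) + (-0.2021)) = 1.4132.
With S = 11 species, ln S = 2.3979, so J = 1.4132/2.3979 = 0.5893, i.e. 0.59 to 2 decimal places.

0.59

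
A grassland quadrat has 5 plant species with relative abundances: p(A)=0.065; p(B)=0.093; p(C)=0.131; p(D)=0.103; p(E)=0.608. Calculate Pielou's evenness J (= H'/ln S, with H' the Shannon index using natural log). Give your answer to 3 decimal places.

0.747

H' = −Σ pᵢ ln pᵢ = −((-0.17767) + (-0.22089) + (-0.26627) + (-0.23412) + (-0.30253)) = 1.20147 (working shown to 5 dp, full precision carried).
With S = 5 species, ln S = 1.60944, so J = 1.20147/1.60944 = 0.74652, i.e. 0.747 to 3 decimal places.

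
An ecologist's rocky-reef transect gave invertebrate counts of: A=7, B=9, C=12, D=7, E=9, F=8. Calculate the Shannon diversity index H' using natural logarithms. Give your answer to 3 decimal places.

Total N = 7+9+12+7+9+8 = 52, so the proportions are 0.13462, 0.17308, 0.23077, 0.13462, 0.17308, 0.15385 (working shown to 5 dp, full precision carried).
Each pᵢ ln pᵢ term: 0.13462×(-2.00533)=-0.26995, 0.17308×(-1.75402)=-0.30358, 0.23077×(-1.46634)=-0.33839, 0.13462×(-2.00533)=-0.26995, 0.17308×(-1.75402)=-0.30358, 0.15385×(-1.87180)=-0.28797.
Sum = -1.77341, so H' = 1.773.

1.773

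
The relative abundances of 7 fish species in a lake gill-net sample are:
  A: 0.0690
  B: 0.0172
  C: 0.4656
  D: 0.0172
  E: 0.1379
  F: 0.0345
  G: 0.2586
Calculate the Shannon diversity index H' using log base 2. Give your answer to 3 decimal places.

Each pᵢ log₂ pᵢ term (working shown to 5 dp, full precision carried): 0.069×(-3.85726)=-0.26615, 0.0172×(-5.86145)=-0.10082, 0.4656×(-1.10284)=-0.51348, 0.0172×(-5.86145)=-0.10082, 0.1379×(-2.85831)=-0.39416, 0.0345×(-4.85726)=-0.16758, 0.2586×(-1.95121)=-0.50458.
Sum = -2.04758, so H' = 2.048.

2.048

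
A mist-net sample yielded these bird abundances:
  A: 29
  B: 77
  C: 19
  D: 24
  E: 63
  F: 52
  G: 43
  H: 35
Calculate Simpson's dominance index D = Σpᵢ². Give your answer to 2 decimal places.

Total N = 29+77+19+24+63+52+43+35 = 342, so the proportions are 0.0848, 0.2251, 0.0556, 0.0702, 0.1842, 0.152, 0.1257, 0.1023 (working shown to 4 dp, full precision carried).
D = 0.0848² + 0.2251² + 0.0556² + 0.0702² + 0.1842² + 0.152² + 0.1257² + 0.1023² = 0.0072 + 0.0507 + 0.0031 + 0.0049 + 0.0339 + 0.0231 + 0.0158 + 0.0105 = 0.1492.
To 2 decimal places, D = 0.15.

0.15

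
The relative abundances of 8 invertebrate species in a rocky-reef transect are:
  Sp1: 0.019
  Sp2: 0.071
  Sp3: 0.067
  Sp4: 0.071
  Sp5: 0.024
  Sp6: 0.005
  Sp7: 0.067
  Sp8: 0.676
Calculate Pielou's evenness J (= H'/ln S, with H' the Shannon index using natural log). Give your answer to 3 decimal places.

0.574

H' = −Σ pᵢ ln pᵢ = −((-0.07530) + (-0.18780) + (-0.18111) + (-0.18780) + (-0.08951) + (-0.02649) + (-0.18111) + (-0.26470)) = 1.19381 (working shown to 5 dp, full precision carried).
With S = 8 species, ln S = 2.07944, so J = 1.19381/2.07944 = 0.57410, i.e. 0.574 to 3 decimal places.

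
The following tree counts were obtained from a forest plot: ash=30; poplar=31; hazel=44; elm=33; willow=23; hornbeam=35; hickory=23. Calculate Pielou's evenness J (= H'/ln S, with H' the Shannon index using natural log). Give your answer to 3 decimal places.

0.988

Total N = 30+31+44+33+23+35+23 = 219, so the proportions are 0.13699, 0.14155, 0.20091, 0.15068, 0.10502, 0.15982, 0.10502 (working shown to 5 dp, full precision carried).
H' = −Σ pᵢ ln pᵢ = −((-0.27231) + (-0.27675) + (-0.32244) + (-0.28518) + (-0.23668) + (-0.29306) + (-0.23668)) = 1.92310.
With S = 7 species, ln S = 1.94591, so J = 1.92310/1.94591 = 0.98828, i.e. 0.988 to 3 decimal places.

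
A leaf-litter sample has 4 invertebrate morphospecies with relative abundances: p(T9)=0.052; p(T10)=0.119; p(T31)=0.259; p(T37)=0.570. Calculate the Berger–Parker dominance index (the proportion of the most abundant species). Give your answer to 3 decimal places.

0.570

The largest proportion is 0.57, i.e. d = 0.570 to 3 decimal places.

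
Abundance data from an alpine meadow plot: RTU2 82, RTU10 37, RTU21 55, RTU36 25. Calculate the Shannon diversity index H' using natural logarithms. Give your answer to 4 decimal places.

Total N = 82+37+55+25 = 199, so the proportions are 0.41206, 0.18593, 0.276382, 0.125628 (working shown to 6 dp, full precision carried).
Each pᵢ ln pᵢ term: 0.41206×(-0.886586)=-0.365327, 0.18593×(-1.682387)=-0.312806, 0.276382×(-1.285972)=-0.355419, 0.125628×(-2.074429)=-0.260607.
Sum = -1.294158, so H' = 1.2942.

1.2942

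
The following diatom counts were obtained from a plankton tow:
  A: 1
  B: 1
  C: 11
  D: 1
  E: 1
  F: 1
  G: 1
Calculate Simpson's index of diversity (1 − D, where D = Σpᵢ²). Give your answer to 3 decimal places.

0.561

Total N = 1+1+11+1+1+1+1 = 17, so the proportions are 0.05882, 0.05882, 0.64706, 0.05882, 0.05882, 0.05882, 0.05882 (working shown to 5 dp, full precision carried).
D = 0.05882² + 0.05882² + 0.64706² + 0.05882² + 0.05882² + 0.05882² + 0.05882² = 0.00346 + 0.00346 + 0.41869 + 0.00346 + 0.00346 + 0.00346 + 0.00346 = 0.43945.
So 1 − D = 0.56055, i.e. 0.561 to 3 decimal places.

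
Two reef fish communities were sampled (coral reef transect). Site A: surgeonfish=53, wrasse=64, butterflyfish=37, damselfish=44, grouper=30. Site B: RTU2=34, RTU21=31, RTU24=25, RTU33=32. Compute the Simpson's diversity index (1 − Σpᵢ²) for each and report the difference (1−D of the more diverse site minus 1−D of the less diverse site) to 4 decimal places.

0.0393

Site A: N=228, proportions 0.2324561, 0.2807018, 0.1622807, 0.1929825, 0.1315789, giving 1−D = 0.7862804 (working shown to 7 dp, full precision carried).
Site B: N=122, proportions 0.2786885, 0.2540984, 0.204918, 0.2622951, giving 1−D = 0.7469766.
Difference = |0.7862804 − 0.7469766| = 0.0393038, i.e. 0.0393 to 4 decimal places.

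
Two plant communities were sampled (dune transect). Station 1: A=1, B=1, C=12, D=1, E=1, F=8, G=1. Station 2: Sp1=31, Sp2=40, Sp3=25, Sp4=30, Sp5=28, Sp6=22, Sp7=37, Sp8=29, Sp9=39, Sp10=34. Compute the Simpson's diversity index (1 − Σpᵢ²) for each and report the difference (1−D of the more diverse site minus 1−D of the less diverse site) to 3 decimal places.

Station 1: N=25, proportions 0.04, 0.04, 0.48, 0.04, 0.04, 0.32, 0.04, giving 1−D = 0.65920 (working shown to 5 dp, full precision carried).
Station 2: N=315, proportions 0.09841, 0.12698, 0.07937, 0.09524, 0.08889, 0.06984, 0.11746, 0.09206, 0.12381, 0.10794, giving 1−D = 0.89679.
Difference = |0.65920 − 0.89679| = 0.23759, i.e. 0.238 to 3 decimal places.

0.238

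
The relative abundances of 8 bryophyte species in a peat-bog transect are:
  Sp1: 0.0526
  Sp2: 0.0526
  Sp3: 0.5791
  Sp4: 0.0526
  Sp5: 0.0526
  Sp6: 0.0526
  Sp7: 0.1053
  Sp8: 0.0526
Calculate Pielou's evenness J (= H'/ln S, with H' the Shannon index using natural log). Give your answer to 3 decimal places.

H' = −Σ pᵢ ln pᵢ = −((-0.15491) + (-0.15491) + (-0.31635) + (-0.15491) + (-0.15491) + (-0.15491) + (-0.23702) + (-0.15491)) = 1.48283 (working shown to 5 dp, full precision carried).
With S = 8 species, ln S = 2.07944, so J = 1.48283/2.07944 = 0.71309, i.e. 0.713 to 3 decimal places.

0.713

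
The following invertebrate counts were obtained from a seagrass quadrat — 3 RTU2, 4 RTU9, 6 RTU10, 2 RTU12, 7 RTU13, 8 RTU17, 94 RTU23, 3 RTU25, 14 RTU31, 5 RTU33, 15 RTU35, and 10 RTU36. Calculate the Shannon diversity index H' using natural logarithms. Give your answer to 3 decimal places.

Total N = 3+4+6+2+7+8+94+3+14+5+15+10 = 171, so the proportions are 0.01754, 0.02339, 0.03509, 0.0117, 0.04094, 0.04678, 0.54971, 0.01754, 0.08187, 0.02924, 0.08772, 0.05848 (working shown to 5 dp, full precision carried).
Each pᵢ ln pᵢ term: 0.01754×(-4.04305)=-0.07093, 0.02339×(-3.75537)=-0.08784, 0.03509×(-3.34990)=-0.11754, 0.0117×(-4.44852)=-0.05203, 0.04094×(-3.19575)=-0.13082, 0.04678×(-3.06222)=-0.14326, 0.54971×(-0.59837)=-0.32893, 0.01754×(-4.04305)=-0.07093, 0.08187×(-2.50261)=-0.20489, 0.02924×(-3.53223)=-0.10328, 0.08772×(-2.43361)=-0.21347, 0.05848×(-2.83908)=-0.16603.
Sum = -1.68996, so H' = 1.690.

1.690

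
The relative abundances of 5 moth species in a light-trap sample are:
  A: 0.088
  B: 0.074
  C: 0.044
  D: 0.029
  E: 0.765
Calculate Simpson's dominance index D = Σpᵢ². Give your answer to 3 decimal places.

D = 0.088² + 0.074² + 0.044² + 0.029² + 0.765² = 0.00774 + 0.00548 + 0.00194 + 0.00084 + 0.58522 = 0.60122 (working shown to 5 dp, full precision carried).
To 3 decimal places, D = 0.601.

0.601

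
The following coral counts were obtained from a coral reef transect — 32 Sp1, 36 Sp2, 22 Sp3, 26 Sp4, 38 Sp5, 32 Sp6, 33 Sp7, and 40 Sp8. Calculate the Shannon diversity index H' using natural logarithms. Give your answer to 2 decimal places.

Total N = 32+36+22+26+38+32+33+40 = 259, so the proportions are 0.1236, 0.139, 0.0849, 0.1004, 0.1467, 0.1236, 0.1274, 0.1544 (working shown to 4 dp, full precision carried).
Each pᵢ ln pᵢ term: 0.1236×(-2.0911)=-0.2584, 0.139×(-1.9733)=-0.2743, 0.0849×(-2.4658)=-0.2094, 0.1004×(-2.2987)=-0.2308, 0.1467×(-1.9192)=-0.2816, 0.1236×(-2.0911)=-0.2584, 0.1274×(-2.0603)=-0.2625, 0.1544×(-1.8679)=-0.2885.
Sum = -2.0638, so H' = 2.06.

2.06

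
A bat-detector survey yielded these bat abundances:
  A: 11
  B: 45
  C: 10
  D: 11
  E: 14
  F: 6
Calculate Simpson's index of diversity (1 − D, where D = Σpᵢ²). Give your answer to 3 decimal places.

Total N = 11+45+10+11+14+6 = 97, so the proportions are 0.1134, 0.46392, 0.10309, 0.1134, 0.14433, 0.06186 (working shown to 5 dp, full precision carried).
D = 0.1134² + 0.46392² + 0.10309² + 0.1134² + 0.14433² + 0.06186² = 0.01286 + 0.21522 + 0.01063 + 0.01286 + 0.02083 + 0.00383 = 0.27622.
So 1 − D = 0.72378, i.e. 0.724 to 3 decimal places.

0.724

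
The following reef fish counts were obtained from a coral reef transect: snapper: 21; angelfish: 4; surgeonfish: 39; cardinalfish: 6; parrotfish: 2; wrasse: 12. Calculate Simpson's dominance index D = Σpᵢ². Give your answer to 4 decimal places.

Total N = 21+4+39+6+2+12 = 84, so the proportions are 0.25, 0.047619, 0.464286, 0.071429, 0.02381, 0.142857 (working shown to 6 dp, full precision carried).
D = 0.25² + 0.047619² + 0.464286² + 0.071429² + 0.02381² + 0.142857² = 0.062500 + 0.002268 + 0.215561 + 0.005102 + 0.000567 + 0.020408 = 0.306406.
To 4 decimal places, D = 0.3064.

0.3064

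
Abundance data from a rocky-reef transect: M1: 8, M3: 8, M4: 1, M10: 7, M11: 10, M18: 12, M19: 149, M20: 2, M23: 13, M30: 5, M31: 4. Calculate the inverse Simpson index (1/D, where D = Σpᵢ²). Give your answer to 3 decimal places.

Total N = 8+8+1+7+10+12+149+2+13+5+4 = 219, so the proportions are 0.03653, 0.03653, 0.004566, 0.031963, 0.045662, 0.054795, 0.680365, 0.009132, 0.059361, 0.022831, 0.018265 (working shown to 6 dp, full precision carried).
D = 0.03653² + 0.03653² + 0.004566² + 0.031963² + 0.045662² + 0.054795² + 0.680365² + 0.009132² + 0.059361² + 0.022831² + 0.018265² = 0.001334 + 0.001334 + 0.000021 + 0.001022 + 0.002085 + 0.003002 + 0.462897 + 0.000083 + 0.003524 + 0.000521 + 0.000334 = 0.476158.
So 1/D = 2.10014, i.e. 2.100 to 3 decimal places.

2.100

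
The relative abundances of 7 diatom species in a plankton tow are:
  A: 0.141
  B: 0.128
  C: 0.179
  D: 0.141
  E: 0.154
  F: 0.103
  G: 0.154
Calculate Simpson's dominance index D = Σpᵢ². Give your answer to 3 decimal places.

0.146

D = 0.141² + 0.128² + 0.179² + 0.141² + 0.154² + 0.103² + 0.154² = 0.01988 + 0.01638 + 0.03204 + 0.01988 + 0.02372 + 0.01061 + 0.02372 = 0.14623 (working shown to 5 dp, full precision carried).
To 3 decimal places, D = 0.146.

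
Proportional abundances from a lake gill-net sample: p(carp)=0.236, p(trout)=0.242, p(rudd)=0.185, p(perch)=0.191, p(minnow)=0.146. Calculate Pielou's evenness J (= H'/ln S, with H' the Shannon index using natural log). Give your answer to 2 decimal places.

H' = −Σ pᵢ ln pᵢ = −((-0.3408) + (-0.3434) + (-0.3122) + (-0.3162) + (-0.2809)) = 1.5934 (working shown to 4 dp, full precision carried).
With S = 5 species, ln S = 1.6094, so J = 1.5934/1.6094 = 0.9900, i.e. 0.99 to 2 decimal places.

0.99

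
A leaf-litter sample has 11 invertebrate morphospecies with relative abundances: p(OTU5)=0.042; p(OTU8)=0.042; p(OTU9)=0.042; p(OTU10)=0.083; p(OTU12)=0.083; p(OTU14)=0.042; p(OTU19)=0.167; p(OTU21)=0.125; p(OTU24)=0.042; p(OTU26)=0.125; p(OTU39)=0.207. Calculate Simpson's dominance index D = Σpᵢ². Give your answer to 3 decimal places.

0.125

D = 0.042² + 0.042² + 0.042² + 0.083² + 0.083² + 0.042² + 0.167² + 0.125² + 0.042² + 0.125² + 0.207² = 0.00176 + 0.00176 + 0.00176 + 0.00689 + 0.00689 + 0.00176 + 0.02789 + 0.01562 + 0.00176 + 0.01562 + 0.04285 = 0.12459 (working shown to 5 dp, full precision carried).
To 3 decimal places, D = 0.125.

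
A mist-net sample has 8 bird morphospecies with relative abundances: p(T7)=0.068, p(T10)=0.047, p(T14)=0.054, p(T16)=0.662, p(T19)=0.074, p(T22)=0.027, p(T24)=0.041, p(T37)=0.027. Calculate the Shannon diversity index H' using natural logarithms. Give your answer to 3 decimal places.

Each pᵢ ln pᵢ term (working shown to 5 dp, full precision carried): 0.068×(-2.68825)=-0.18280, 0.047×(-3.05761)=-0.14371, 0.054×(-2.91877)=-0.15761, 0.662×(-0.41249)=-0.27307, 0.074×(-2.60369)=-0.19267, 0.027×(-3.61192)=-0.09752, 0.041×(-3.19418)=-0.13096, 0.027×(-3.61192)=-0.09752.
Sum = -1.27587, so H' = 1.276.

1.276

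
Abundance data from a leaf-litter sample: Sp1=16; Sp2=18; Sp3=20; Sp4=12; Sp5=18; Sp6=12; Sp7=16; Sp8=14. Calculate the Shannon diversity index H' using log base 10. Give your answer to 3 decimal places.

Total N = 16+18+20+12+18+12+16+14 = 126, so the proportions are 0.126984, 0.142857, 0.15873, 0.095238, 0.142857, 0.095238, 0.126984, 0.111111 (working shown to 6 dp, full precision carried).
Each pᵢ log₁₀ pᵢ term: 0.126984×(-0.896251)=-0.113810, 0.142857×(-0.845098)=-0.120728, 0.15873×(-0.799341)=-0.126879, 0.095238×(-1.021189)=-0.097256, 0.142857×(-0.845098)=-0.120728, 0.095238×(-1.021189)=-0.097256, 0.126984×(-0.896251)=-0.113810, 0.111111×(-0.954243)=-0.106027.
Sum = -0.896494, so H' = 0.896.

0.896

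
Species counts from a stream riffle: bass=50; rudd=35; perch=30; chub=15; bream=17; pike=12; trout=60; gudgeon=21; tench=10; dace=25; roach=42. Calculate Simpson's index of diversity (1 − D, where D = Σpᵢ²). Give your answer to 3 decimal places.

Total N = 50+35+30+15+17+12+60+21+10+25+42 = 317, so the proportions are 0.15773, 0.11041, 0.09464, 0.04732, 0.05363, 0.03785, 0.18927, 0.06625, 0.03155, 0.07886, 0.13249 (working shown to 5 dp, full precision carried).
D = 0.15773² + 0.11041² + 0.09464² + 0.04732² + 0.05363² + 0.03785² + 0.18927² + 0.06625² + 0.03155² + 0.07886² + 0.13249² = 0.02488 + 0.01219 + 0.00896 + 0.00224 + 0.00288 + 0.00143 + 0.03582 + 0.00439 + 0.00100 + 0.00622 + 0.01755 = 0.11756.
So 1 − D = 0.88244, i.e. 0.882 to 3 decimal places.

0.882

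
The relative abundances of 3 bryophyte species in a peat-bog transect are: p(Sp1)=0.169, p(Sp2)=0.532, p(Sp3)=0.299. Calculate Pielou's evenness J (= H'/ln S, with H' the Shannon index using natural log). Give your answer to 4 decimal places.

H' = −Σ pᵢ ln pᵢ = −((-0.300458) + (-0.335751) + (-0.360986)) = 0.997195 (working shown to 6 dp, full precision carried).
With S = 3 species, ln S = 1.098612, so J = 0.997195/1.098612 = 0.907686, i.e. 0.9077 to 4 decimal places.

0.9077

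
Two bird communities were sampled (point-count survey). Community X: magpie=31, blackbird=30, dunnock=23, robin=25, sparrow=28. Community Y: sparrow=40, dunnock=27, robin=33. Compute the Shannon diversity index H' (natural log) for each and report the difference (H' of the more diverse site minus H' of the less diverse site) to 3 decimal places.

0.517

Community X: N=137, proportions 0.22628, 0.21898, 0.16788, 0.18248, 0.20438, giving H' = 1.60334 (working shown to 5 dp, full precision carried).
Community Y: N=100, proportions 0.4, 0.27, 0.33, giving H' = 1.08589.
Difference = |1.60334 − 1.08589| = 0.51745, i.e. 0.517 to 3 decimal places.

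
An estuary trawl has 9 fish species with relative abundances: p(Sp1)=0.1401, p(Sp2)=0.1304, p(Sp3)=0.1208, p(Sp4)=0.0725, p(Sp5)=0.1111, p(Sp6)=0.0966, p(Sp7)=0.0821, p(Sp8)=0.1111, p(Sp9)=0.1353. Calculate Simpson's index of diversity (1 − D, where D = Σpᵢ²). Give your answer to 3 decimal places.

D = 0.1401² + 0.1304² + 0.1208² + 0.0725² + 0.1111² + 0.0966² + 0.0821² + 0.1111² + 0.1353² = 0.01963 + 0.01700 + 0.01459 + 0.00526 + 0.01234 + 0.00933 + 0.00674 + 0.01234 + 0.01831 = 0.11555 (working shown to 5 dp, full precision carried).
So 1 − D = 0.88445, i.e. 0.884 to 3 decimal places.

0.884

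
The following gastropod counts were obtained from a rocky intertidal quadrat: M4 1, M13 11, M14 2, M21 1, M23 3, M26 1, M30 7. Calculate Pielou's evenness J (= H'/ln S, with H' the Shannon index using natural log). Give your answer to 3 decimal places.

0.791

Total N = 1+11+2+1+3+1+7 = 26, so the proportions are 0.03846, 0.42308, 0.07692, 0.03846, 0.11538, 0.03846, 0.26923 (working shown to 5 dp, full precision carried).
H' = −Σ pᵢ ln pᵢ = −((-0.12531) + (-0.36393) + (-0.19730) + (-0.12531) + (-0.24917) + (-0.12531) + (-0.35328)) = 1.53962.
With S = 7 species, ln S = 1.94591, so J = 1.53962/1.94591 = 0.79121, i.e. 0.791 to 3 decimal places.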